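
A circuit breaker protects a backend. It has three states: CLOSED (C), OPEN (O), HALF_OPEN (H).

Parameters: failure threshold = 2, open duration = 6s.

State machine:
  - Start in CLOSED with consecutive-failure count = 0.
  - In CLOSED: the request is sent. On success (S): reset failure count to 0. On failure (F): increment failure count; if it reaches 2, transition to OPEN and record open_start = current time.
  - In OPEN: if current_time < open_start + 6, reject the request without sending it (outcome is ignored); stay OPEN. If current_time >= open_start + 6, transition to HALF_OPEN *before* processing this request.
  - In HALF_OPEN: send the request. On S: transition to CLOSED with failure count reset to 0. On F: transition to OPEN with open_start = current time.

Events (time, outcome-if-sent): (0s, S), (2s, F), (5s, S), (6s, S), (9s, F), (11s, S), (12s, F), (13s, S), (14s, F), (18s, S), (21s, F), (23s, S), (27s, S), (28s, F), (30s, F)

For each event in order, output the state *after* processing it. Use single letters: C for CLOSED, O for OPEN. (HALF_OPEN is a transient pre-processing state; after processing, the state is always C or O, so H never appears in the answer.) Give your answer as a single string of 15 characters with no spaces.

Answer: CCCCCCCCCCCCCCO

Derivation:
State after each event:
  event#1 t=0s outcome=S: state=CLOSED
  event#2 t=2s outcome=F: state=CLOSED
  event#3 t=5s outcome=S: state=CLOSED
  event#4 t=6s outcome=S: state=CLOSED
  event#5 t=9s outcome=F: state=CLOSED
  event#6 t=11s outcome=S: state=CLOSED
  event#7 t=12s outcome=F: state=CLOSED
  event#8 t=13s outcome=S: state=CLOSED
  event#9 t=14s outcome=F: state=CLOSED
  event#10 t=18s outcome=S: state=CLOSED
  event#11 t=21s outcome=F: state=CLOSED
  event#12 t=23s outcome=S: state=CLOSED
  event#13 t=27s outcome=S: state=CLOSED
  event#14 t=28s outcome=F: state=CLOSED
  event#15 t=30s outcome=F: state=OPEN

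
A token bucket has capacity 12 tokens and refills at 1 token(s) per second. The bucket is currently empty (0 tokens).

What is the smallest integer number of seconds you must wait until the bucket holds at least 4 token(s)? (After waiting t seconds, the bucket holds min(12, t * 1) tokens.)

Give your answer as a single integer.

Need t * 1 >= 4, so t >= 4/1.
Smallest integer t = ceil(4/1) = 4.

Answer: 4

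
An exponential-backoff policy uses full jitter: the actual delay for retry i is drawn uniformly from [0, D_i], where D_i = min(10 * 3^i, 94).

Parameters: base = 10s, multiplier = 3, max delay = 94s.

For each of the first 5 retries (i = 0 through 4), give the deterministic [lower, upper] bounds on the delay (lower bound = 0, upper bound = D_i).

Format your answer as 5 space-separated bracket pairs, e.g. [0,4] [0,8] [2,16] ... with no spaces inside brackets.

Answer: [0,10] [0,30] [0,90] [0,94] [0,94]

Derivation:
Computing bounds per retry:
  i=0: D_i=min(10*3^0,94)=10, bounds=[0,10]
  i=1: D_i=min(10*3^1,94)=30, bounds=[0,30]
  i=2: D_i=min(10*3^2,94)=90, bounds=[0,90]
  i=3: D_i=min(10*3^3,94)=94, bounds=[0,94]
  i=4: D_i=min(10*3^4,94)=94, bounds=[0,94]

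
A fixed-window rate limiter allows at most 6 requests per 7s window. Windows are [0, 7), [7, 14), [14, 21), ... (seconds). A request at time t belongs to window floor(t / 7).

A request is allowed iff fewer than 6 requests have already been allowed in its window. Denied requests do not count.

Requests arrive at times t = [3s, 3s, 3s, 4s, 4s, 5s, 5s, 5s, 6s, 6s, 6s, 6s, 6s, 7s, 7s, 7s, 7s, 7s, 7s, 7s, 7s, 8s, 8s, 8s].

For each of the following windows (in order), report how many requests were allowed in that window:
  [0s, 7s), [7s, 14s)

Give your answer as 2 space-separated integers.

Answer: 6 6

Derivation:
Processing requests:
  req#1 t=3s (window 0): ALLOW
  req#2 t=3s (window 0): ALLOW
  req#3 t=3s (window 0): ALLOW
  req#4 t=4s (window 0): ALLOW
  req#5 t=4s (window 0): ALLOW
  req#6 t=5s (window 0): ALLOW
  req#7 t=5s (window 0): DENY
  req#8 t=5s (window 0): DENY
  req#9 t=6s (window 0): DENY
  req#10 t=6s (window 0): DENY
  req#11 t=6s (window 0): DENY
  req#12 t=6s (window 0): DENY
  req#13 t=6s (window 0): DENY
  req#14 t=7s (window 1): ALLOW
  req#15 t=7s (window 1): ALLOW
  req#16 t=7s (window 1): ALLOW
  req#17 t=7s (window 1): ALLOW
  req#18 t=7s (window 1): ALLOW
  req#19 t=7s (window 1): ALLOW
  req#20 t=7s (window 1): DENY
  req#21 t=7s (window 1): DENY
  req#22 t=8s (window 1): DENY
  req#23 t=8s (window 1): DENY
  req#24 t=8s (window 1): DENY

Allowed counts by window: 6 6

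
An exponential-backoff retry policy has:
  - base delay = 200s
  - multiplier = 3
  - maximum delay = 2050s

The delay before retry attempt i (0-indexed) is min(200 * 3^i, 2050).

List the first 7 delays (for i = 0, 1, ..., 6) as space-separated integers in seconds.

Computing each delay:
  i=0: min(200*3^0, 2050) = 200
  i=1: min(200*3^1, 2050) = 600
  i=2: min(200*3^2, 2050) = 1800
  i=3: min(200*3^3, 2050) = 2050
  i=4: min(200*3^4, 2050) = 2050
  i=5: min(200*3^5, 2050) = 2050
  i=6: min(200*3^6, 2050) = 2050

Answer: 200 600 1800 2050 2050 2050 2050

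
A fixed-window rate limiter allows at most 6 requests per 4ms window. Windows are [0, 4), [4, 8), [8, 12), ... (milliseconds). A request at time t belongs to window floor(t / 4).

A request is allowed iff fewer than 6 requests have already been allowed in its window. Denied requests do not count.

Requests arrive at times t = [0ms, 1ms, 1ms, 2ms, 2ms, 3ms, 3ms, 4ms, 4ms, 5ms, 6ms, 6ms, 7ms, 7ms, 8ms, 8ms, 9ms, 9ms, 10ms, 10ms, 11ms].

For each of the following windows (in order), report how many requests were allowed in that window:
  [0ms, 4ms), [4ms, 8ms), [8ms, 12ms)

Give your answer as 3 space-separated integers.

Processing requests:
  req#1 t=0ms (window 0): ALLOW
  req#2 t=1ms (window 0): ALLOW
  req#3 t=1ms (window 0): ALLOW
  req#4 t=2ms (window 0): ALLOW
  req#5 t=2ms (window 0): ALLOW
  req#6 t=3ms (window 0): ALLOW
  req#7 t=3ms (window 0): DENY
  req#8 t=4ms (window 1): ALLOW
  req#9 t=4ms (window 1): ALLOW
  req#10 t=5ms (window 1): ALLOW
  req#11 t=6ms (window 1): ALLOW
  req#12 t=6ms (window 1): ALLOW
  req#13 t=7ms (window 1): ALLOW
  req#14 t=7ms (window 1): DENY
  req#15 t=8ms (window 2): ALLOW
  req#16 t=8ms (window 2): ALLOW
  req#17 t=9ms (window 2): ALLOW
  req#18 t=9ms (window 2): ALLOW
  req#19 t=10ms (window 2): ALLOW
  req#20 t=10ms (window 2): ALLOW
  req#21 t=11ms (window 2): DENY

Allowed counts by window: 6 6 6

Answer: 6 6 6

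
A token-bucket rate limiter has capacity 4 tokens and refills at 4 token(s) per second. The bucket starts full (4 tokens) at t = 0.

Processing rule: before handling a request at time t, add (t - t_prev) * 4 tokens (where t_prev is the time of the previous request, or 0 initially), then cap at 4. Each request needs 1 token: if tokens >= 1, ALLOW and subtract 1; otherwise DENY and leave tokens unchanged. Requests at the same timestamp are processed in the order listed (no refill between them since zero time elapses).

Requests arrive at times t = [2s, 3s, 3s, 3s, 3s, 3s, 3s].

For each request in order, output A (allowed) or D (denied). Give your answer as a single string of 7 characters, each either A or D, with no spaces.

Answer: AAAAADD

Derivation:
Simulating step by step:
  req#1 t=2s: ALLOW
  req#2 t=3s: ALLOW
  req#3 t=3s: ALLOW
  req#4 t=3s: ALLOW
  req#5 t=3s: ALLOW
  req#6 t=3s: DENY
  req#7 t=3s: DENY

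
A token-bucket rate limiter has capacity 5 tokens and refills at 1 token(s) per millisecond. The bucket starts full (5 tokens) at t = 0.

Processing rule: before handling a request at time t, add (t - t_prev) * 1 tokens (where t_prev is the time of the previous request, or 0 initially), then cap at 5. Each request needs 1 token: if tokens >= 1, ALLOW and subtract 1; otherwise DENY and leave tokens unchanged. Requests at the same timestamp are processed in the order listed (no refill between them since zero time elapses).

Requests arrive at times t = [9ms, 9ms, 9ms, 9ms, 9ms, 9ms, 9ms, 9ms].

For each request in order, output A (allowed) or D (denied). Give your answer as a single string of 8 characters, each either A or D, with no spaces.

Answer: AAAAADDD

Derivation:
Simulating step by step:
  req#1 t=9ms: ALLOW
  req#2 t=9ms: ALLOW
  req#3 t=9ms: ALLOW
  req#4 t=9ms: ALLOW
  req#5 t=9ms: ALLOW
  req#6 t=9ms: DENY
  req#7 t=9ms: DENY
  req#8 t=9ms: DENY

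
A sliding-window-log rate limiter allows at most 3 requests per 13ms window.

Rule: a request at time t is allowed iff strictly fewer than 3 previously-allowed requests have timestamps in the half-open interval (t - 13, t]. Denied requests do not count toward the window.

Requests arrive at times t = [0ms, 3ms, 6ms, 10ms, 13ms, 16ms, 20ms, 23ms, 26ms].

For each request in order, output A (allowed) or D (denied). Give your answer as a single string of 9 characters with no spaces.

Answer: AAADAAADA

Derivation:
Tracking allowed requests in the window:
  req#1 t=0ms: ALLOW
  req#2 t=3ms: ALLOW
  req#3 t=6ms: ALLOW
  req#4 t=10ms: DENY
  req#5 t=13ms: ALLOW
  req#6 t=16ms: ALLOW
  req#7 t=20ms: ALLOW
  req#8 t=23ms: DENY
  req#9 t=26ms: ALLOW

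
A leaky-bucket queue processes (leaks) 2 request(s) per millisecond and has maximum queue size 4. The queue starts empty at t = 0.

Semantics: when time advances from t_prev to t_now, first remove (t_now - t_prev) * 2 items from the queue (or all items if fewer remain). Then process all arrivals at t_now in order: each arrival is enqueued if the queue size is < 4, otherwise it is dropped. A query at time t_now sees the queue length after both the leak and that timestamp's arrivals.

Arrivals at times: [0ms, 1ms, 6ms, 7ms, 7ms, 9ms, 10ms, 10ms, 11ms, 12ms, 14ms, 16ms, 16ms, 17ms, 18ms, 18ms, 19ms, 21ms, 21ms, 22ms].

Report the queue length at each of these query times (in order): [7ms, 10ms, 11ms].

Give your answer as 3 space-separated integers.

Queue lengths at query times:
  query t=7ms: backlog = 2
  query t=10ms: backlog = 2
  query t=11ms: backlog = 1

Answer: 2 2 1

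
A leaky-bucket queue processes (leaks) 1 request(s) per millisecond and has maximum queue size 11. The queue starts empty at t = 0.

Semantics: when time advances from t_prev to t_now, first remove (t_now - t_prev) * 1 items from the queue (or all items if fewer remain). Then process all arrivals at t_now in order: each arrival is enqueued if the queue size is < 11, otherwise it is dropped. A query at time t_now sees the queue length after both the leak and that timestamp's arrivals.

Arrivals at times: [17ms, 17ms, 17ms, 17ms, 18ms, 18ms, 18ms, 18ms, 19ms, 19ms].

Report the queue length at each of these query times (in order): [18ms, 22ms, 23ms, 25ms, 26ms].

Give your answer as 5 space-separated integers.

Queue lengths at query times:
  query t=18ms: backlog = 7
  query t=22ms: backlog = 5
  query t=23ms: backlog = 4
  query t=25ms: backlog = 2
  query t=26ms: backlog = 1

Answer: 7 5 4 2 1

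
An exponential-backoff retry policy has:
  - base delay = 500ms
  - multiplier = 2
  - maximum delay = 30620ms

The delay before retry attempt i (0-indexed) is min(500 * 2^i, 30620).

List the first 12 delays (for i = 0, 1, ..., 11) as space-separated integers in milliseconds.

Answer: 500 1000 2000 4000 8000 16000 30620 30620 30620 30620 30620 30620

Derivation:
Computing each delay:
  i=0: min(500*2^0, 30620) = 500
  i=1: min(500*2^1, 30620) = 1000
  i=2: min(500*2^2, 30620) = 2000
  i=3: min(500*2^3, 30620) = 4000
  i=4: min(500*2^4, 30620) = 8000
  i=5: min(500*2^5, 30620) = 16000
  i=6: min(500*2^6, 30620) = 30620
  i=7: min(500*2^7, 30620) = 30620
  i=8: min(500*2^8, 30620) = 30620
  i=9: min(500*2^9, 30620) = 30620
  i=10: min(500*2^10, 30620) = 30620
  i=11: min(500*2^11, 30620) = 30620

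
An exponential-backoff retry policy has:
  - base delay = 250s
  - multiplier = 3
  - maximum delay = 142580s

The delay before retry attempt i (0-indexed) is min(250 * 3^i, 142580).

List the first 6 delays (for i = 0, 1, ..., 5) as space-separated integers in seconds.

Computing each delay:
  i=0: min(250*3^0, 142580) = 250
  i=1: min(250*3^1, 142580) = 750
  i=2: min(250*3^2, 142580) = 2250
  i=3: min(250*3^3, 142580) = 6750
  i=4: min(250*3^4, 142580) = 20250
  i=5: min(250*3^5, 142580) = 60750

Answer: 250 750 2250 6750 20250 60750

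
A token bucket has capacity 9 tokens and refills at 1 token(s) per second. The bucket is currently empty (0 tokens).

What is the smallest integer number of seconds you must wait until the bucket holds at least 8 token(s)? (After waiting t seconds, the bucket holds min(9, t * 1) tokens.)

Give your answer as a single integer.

Answer: 8

Derivation:
Need t * 1 >= 8, so t >= 8/1.
Smallest integer t = ceil(8/1) = 8.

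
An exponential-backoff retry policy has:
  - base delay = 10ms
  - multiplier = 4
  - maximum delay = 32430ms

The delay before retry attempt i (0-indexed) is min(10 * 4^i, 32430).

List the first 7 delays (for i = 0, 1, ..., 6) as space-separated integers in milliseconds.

Computing each delay:
  i=0: min(10*4^0, 32430) = 10
  i=1: min(10*4^1, 32430) = 40
  i=2: min(10*4^2, 32430) = 160
  i=3: min(10*4^3, 32430) = 640
  i=4: min(10*4^4, 32430) = 2560
  i=5: min(10*4^5, 32430) = 10240
  i=6: min(10*4^6, 32430) = 32430

Answer: 10 40 160 640 2560 10240 32430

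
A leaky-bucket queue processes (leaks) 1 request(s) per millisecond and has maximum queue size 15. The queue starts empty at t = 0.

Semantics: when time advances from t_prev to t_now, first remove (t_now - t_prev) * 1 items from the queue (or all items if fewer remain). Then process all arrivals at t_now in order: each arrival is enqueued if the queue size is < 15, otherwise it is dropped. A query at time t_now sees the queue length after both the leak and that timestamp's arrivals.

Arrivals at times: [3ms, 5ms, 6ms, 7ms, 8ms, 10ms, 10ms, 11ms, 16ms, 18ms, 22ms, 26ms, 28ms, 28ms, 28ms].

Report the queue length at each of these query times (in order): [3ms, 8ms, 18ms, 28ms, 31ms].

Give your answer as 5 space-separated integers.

Queue lengths at query times:
  query t=3ms: backlog = 1
  query t=8ms: backlog = 1
  query t=18ms: backlog = 1
  query t=28ms: backlog = 3
  query t=31ms: backlog = 0

Answer: 1 1 1 3 0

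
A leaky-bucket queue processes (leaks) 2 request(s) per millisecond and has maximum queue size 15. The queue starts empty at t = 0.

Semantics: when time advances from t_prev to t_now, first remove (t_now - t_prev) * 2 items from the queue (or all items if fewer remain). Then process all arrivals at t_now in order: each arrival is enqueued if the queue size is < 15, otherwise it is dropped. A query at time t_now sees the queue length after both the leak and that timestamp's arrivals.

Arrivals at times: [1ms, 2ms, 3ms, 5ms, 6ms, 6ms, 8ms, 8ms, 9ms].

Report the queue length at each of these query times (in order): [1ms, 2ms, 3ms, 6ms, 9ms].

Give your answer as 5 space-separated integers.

Answer: 1 1 1 2 1

Derivation:
Queue lengths at query times:
  query t=1ms: backlog = 1
  query t=2ms: backlog = 1
  query t=3ms: backlog = 1
  query t=6ms: backlog = 2
  query t=9ms: backlog = 1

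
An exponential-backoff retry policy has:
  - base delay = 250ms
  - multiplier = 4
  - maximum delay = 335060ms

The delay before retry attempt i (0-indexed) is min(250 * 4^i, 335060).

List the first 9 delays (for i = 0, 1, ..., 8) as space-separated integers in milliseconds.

Computing each delay:
  i=0: min(250*4^0, 335060) = 250
  i=1: min(250*4^1, 335060) = 1000
  i=2: min(250*4^2, 335060) = 4000
  i=3: min(250*4^3, 335060) = 16000
  i=4: min(250*4^4, 335060) = 64000
  i=5: min(250*4^5, 335060) = 256000
  i=6: min(250*4^6, 335060) = 335060
  i=7: min(250*4^7, 335060) = 335060
  i=8: min(250*4^8, 335060) = 335060

Answer: 250 1000 4000 16000 64000 256000 335060 335060 335060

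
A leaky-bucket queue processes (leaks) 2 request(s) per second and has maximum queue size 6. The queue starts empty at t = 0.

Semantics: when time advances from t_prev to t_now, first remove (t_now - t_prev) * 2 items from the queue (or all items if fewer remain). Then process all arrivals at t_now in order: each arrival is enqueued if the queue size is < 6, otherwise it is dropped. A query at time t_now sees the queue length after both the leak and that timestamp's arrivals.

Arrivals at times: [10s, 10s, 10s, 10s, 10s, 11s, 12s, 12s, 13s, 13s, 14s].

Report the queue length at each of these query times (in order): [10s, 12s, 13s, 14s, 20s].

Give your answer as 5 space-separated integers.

Queue lengths at query times:
  query t=10s: backlog = 5
  query t=12s: backlog = 4
  query t=13s: backlog = 4
  query t=14s: backlog = 3
  query t=20s: backlog = 0

Answer: 5 4 4 3 0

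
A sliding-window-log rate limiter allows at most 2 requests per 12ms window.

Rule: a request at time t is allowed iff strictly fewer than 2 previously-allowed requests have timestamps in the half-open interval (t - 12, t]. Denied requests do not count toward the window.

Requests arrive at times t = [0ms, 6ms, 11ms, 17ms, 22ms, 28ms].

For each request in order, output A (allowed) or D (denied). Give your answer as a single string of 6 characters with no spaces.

Answer: AADAAD

Derivation:
Tracking allowed requests in the window:
  req#1 t=0ms: ALLOW
  req#2 t=6ms: ALLOW
  req#3 t=11ms: DENY
  req#4 t=17ms: ALLOW
  req#5 t=22ms: ALLOW
  req#6 t=28ms: DENY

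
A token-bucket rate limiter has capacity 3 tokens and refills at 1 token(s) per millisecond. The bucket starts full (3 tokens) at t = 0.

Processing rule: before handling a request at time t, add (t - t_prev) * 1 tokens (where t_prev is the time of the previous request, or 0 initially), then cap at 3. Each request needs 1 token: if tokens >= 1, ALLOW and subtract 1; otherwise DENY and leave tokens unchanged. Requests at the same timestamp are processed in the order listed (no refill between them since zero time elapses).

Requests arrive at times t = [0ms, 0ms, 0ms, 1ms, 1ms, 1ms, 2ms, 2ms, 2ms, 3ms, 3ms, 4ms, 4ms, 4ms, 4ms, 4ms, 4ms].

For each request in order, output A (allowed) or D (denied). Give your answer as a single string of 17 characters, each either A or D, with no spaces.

Simulating step by step:
  req#1 t=0ms: ALLOW
  req#2 t=0ms: ALLOW
  req#3 t=0ms: ALLOW
  req#4 t=1ms: ALLOW
  req#5 t=1ms: DENY
  req#6 t=1ms: DENY
  req#7 t=2ms: ALLOW
  req#8 t=2ms: DENY
  req#9 t=2ms: DENY
  req#10 t=3ms: ALLOW
  req#11 t=3ms: DENY
  req#12 t=4ms: ALLOW
  req#13 t=4ms: DENY
  req#14 t=4ms: DENY
  req#15 t=4ms: DENY
  req#16 t=4ms: DENY
  req#17 t=4ms: DENY

Answer: AAAADDADDADADDDDD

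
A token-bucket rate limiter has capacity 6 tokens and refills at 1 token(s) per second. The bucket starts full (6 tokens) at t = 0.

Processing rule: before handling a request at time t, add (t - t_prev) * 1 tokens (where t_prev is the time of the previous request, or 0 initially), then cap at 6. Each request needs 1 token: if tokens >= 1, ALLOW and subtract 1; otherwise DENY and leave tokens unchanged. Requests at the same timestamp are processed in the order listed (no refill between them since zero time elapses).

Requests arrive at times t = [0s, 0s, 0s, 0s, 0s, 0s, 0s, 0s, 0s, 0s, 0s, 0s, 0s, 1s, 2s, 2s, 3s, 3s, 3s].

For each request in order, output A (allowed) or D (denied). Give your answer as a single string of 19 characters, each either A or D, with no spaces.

Simulating step by step:
  req#1 t=0s: ALLOW
  req#2 t=0s: ALLOW
  req#3 t=0s: ALLOW
  req#4 t=0s: ALLOW
  req#5 t=0s: ALLOW
  req#6 t=0s: ALLOW
  req#7 t=0s: DENY
  req#8 t=0s: DENY
  req#9 t=0s: DENY
  req#10 t=0s: DENY
  req#11 t=0s: DENY
  req#12 t=0s: DENY
  req#13 t=0s: DENY
  req#14 t=1s: ALLOW
  req#15 t=2s: ALLOW
  req#16 t=2s: DENY
  req#17 t=3s: ALLOW
  req#18 t=3s: DENY
  req#19 t=3s: DENY

Answer: AAAAAADDDDDDDAADADD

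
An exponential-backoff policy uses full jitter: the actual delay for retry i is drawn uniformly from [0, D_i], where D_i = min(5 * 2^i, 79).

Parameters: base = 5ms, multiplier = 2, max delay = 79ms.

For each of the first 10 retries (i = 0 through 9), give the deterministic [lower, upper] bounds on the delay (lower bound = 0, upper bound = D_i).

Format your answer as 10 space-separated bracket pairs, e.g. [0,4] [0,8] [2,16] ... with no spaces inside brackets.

Answer: [0,5] [0,10] [0,20] [0,40] [0,79] [0,79] [0,79] [0,79] [0,79] [0,79]

Derivation:
Computing bounds per retry:
  i=0: D_i=min(5*2^0,79)=5, bounds=[0,5]
  i=1: D_i=min(5*2^1,79)=10, bounds=[0,10]
  i=2: D_i=min(5*2^2,79)=20, bounds=[0,20]
  i=3: D_i=min(5*2^3,79)=40, bounds=[0,40]
  i=4: D_i=min(5*2^4,79)=79, bounds=[0,79]
  i=5: D_i=min(5*2^5,79)=79, bounds=[0,79]
  i=6: D_i=min(5*2^6,79)=79, bounds=[0,79]
  i=7: D_i=min(5*2^7,79)=79, bounds=[0,79]
  i=8: D_i=min(5*2^8,79)=79, bounds=[0,79]
  i=9: D_i=min(5*2^9,79)=79, bounds=[0,79]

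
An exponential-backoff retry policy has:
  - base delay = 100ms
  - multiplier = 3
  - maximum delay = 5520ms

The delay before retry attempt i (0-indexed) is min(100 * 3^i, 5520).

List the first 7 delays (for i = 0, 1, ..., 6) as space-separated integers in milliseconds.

Answer: 100 300 900 2700 5520 5520 5520

Derivation:
Computing each delay:
  i=0: min(100*3^0, 5520) = 100
  i=1: min(100*3^1, 5520) = 300
  i=2: min(100*3^2, 5520) = 900
  i=3: min(100*3^3, 5520) = 2700
  i=4: min(100*3^4, 5520) = 5520
  i=5: min(100*3^5, 5520) = 5520
  i=6: min(100*3^6, 5520) = 5520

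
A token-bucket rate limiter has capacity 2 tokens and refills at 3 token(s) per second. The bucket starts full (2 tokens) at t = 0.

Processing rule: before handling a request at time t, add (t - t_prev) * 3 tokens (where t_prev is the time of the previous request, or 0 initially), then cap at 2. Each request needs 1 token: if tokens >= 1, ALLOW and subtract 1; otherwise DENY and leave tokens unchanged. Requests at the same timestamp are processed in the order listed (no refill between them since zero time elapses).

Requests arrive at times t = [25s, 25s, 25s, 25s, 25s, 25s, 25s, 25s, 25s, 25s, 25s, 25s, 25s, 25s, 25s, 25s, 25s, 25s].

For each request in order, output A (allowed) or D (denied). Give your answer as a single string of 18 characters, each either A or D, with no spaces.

Simulating step by step:
  req#1 t=25s: ALLOW
  req#2 t=25s: ALLOW
  req#3 t=25s: DENY
  req#4 t=25s: DENY
  req#5 t=25s: DENY
  req#6 t=25s: DENY
  req#7 t=25s: DENY
  req#8 t=25s: DENY
  req#9 t=25s: DENY
  req#10 t=25s: DENY
  req#11 t=25s: DENY
  req#12 t=25s: DENY
  req#13 t=25s: DENY
  req#14 t=25s: DENY
  req#15 t=25s: DENY
  req#16 t=25s: DENY
  req#17 t=25s: DENY
  req#18 t=25s: DENY

Answer: AADDDDDDDDDDDDDDDD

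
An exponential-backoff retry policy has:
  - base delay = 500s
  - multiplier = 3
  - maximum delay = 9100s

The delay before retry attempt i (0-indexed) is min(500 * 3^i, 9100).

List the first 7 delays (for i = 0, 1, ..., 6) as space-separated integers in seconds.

Computing each delay:
  i=0: min(500*3^0, 9100) = 500
  i=1: min(500*3^1, 9100) = 1500
  i=2: min(500*3^2, 9100) = 4500
  i=3: min(500*3^3, 9100) = 9100
  i=4: min(500*3^4, 9100) = 9100
  i=5: min(500*3^5, 9100) = 9100
  i=6: min(500*3^6, 9100) = 9100

Answer: 500 1500 4500 9100 9100 9100 9100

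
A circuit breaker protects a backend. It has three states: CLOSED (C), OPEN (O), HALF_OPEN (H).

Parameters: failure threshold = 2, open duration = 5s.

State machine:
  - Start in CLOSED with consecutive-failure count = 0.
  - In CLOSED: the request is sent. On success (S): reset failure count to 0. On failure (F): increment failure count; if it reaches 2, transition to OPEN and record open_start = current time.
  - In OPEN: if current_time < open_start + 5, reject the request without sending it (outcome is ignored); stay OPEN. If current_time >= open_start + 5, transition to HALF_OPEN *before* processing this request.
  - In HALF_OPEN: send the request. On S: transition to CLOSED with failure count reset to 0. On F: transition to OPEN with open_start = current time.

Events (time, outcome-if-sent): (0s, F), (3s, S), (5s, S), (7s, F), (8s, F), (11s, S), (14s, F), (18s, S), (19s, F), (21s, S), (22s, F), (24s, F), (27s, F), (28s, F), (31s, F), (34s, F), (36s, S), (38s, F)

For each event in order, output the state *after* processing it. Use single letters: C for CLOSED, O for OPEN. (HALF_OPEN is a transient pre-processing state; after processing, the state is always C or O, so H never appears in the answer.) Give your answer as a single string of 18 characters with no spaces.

State after each event:
  event#1 t=0s outcome=F: state=CLOSED
  event#2 t=3s outcome=S: state=CLOSED
  event#3 t=5s outcome=S: state=CLOSED
  event#4 t=7s outcome=F: state=CLOSED
  event#5 t=8s outcome=F: state=OPEN
  event#6 t=11s outcome=S: state=OPEN
  event#7 t=14s outcome=F: state=OPEN
  event#8 t=18s outcome=S: state=OPEN
  event#9 t=19s outcome=F: state=OPEN
  event#10 t=21s outcome=S: state=OPEN
  event#11 t=22s outcome=F: state=OPEN
  event#12 t=24s outcome=F: state=OPEN
  event#13 t=27s outcome=F: state=OPEN
  event#14 t=28s outcome=F: state=OPEN
  event#15 t=31s outcome=F: state=OPEN
  event#16 t=34s outcome=F: state=OPEN
  event#17 t=36s outcome=S: state=CLOSED
  event#18 t=38s outcome=F: state=CLOSED

Answer: CCCCOOOOOOOOOOOOCC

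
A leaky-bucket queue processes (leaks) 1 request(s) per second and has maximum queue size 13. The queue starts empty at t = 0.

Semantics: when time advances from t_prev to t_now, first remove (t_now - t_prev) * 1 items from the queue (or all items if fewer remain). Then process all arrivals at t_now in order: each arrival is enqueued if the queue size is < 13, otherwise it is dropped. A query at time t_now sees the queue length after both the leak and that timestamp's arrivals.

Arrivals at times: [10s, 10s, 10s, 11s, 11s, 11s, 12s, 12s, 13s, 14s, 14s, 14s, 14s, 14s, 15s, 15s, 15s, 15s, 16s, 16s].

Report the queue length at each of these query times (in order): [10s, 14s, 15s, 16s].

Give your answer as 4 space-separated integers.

Answer: 3 10 13 13

Derivation:
Queue lengths at query times:
  query t=10s: backlog = 3
  query t=14s: backlog = 10
  query t=15s: backlog = 13
  query t=16s: backlog = 13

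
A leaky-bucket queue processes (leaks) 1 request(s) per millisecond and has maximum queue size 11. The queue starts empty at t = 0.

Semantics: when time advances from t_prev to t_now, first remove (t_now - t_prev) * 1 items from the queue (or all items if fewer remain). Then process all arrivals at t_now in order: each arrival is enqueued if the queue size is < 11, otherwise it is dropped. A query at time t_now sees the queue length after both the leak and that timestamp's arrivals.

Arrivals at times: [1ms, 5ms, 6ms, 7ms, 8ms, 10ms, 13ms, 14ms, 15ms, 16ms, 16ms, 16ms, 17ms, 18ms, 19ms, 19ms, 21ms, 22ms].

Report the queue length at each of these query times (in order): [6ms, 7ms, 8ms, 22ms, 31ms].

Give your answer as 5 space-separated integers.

Queue lengths at query times:
  query t=6ms: backlog = 1
  query t=7ms: backlog = 1
  query t=8ms: backlog = 1
  query t=22ms: backlog = 3
  query t=31ms: backlog = 0

Answer: 1 1 1 3 0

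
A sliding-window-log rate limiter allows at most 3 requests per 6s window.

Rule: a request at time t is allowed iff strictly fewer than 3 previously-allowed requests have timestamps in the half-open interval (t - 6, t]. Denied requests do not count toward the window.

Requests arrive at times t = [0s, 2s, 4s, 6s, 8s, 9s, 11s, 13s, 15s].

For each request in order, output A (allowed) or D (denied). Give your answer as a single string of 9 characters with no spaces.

Answer: AAAAADAAA

Derivation:
Tracking allowed requests in the window:
  req#1 t=0s: ALLOW
  req#2 t=2s: ALLOW
  req#3 t=4s: ALLOW
  req#4 t=6s: ALLOW
  req#5 t=8s: ALLOW
  req#6 t=9s: DENY
  req#7 t=11s: ALLOW
  req#8 t=13s: ALLOW
  req#9 t=15s: ALLOW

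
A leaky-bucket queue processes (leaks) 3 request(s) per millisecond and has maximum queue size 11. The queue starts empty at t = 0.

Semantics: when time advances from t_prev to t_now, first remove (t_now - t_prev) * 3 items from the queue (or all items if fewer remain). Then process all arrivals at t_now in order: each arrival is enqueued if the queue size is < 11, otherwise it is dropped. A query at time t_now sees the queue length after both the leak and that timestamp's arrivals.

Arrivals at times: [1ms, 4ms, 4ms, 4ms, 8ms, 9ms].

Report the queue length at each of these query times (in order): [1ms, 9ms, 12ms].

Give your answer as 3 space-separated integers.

Queue lengths at query times:
  query t=1ms: backlog = 1
  query t=9ms: backlog = 1
  query t=12ms: backlog = 0

Answer: 1 1 0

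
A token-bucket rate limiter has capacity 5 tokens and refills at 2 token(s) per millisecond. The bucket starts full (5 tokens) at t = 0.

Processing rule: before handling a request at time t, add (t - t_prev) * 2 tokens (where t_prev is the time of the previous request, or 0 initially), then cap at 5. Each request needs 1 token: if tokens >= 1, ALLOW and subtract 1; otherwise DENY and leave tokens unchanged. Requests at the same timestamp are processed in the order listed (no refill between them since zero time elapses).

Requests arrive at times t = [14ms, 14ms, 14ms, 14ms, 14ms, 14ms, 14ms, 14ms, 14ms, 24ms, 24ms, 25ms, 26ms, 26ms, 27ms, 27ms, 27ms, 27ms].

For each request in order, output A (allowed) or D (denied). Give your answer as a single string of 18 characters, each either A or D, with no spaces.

Answer: AAAAADDDDAAAAAAAAA

Derivation:
Simulating step by step:
  req#1 t=14ms: ALLOW
  req#2 t=14ms: ALLOW
  req#3 t=14ms: ALLOW
  req#4 t=14ms: ALLOW
  req#5 t=14ms: ALLOW
  req#6 t=14ms: DENY
  req#7 t=14ms: DENY
  req#8 t=14ms: DENY
  req#9 t=14ms: DENY
  req#10 t=24ms: ALLOW
  req#11 t=24ms: ALLOW
  req#12 t=25ms: ALLOW
  req#13 t=26ms: ALLOW
  req#14 t=26ms: ALLOW
  req#15 t=27ms: ALLOW
  req#16 t=27ms: ALLOW
  req#17 t=27ms: ALLOW
  req#18 t=27ms: ALLOW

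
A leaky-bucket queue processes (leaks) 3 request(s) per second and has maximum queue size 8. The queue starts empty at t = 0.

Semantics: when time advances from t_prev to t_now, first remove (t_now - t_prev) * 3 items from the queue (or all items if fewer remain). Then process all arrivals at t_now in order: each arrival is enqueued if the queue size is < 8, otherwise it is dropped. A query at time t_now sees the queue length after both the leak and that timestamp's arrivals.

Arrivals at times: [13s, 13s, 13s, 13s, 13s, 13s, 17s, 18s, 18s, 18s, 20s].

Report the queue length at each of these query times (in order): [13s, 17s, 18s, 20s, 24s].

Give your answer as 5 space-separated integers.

Answer: 6 1 3 1 0

Derivation:
Queue lengths at query times:
  query t=13s: backlog = 6
  query t=17s: backlog = 1
  query t=18s: backlog = 3
  query t=20s: backlog = 1
  query t=24s: backlog = 0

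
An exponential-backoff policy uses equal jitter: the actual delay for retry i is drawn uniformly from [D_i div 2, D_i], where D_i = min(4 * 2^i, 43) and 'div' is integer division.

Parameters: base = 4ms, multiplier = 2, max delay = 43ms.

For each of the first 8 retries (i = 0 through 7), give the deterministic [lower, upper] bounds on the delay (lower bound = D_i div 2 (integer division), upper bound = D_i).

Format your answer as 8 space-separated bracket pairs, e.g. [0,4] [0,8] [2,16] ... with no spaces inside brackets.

Answer: [2,4] [4,8] [8,16] [16,32] [21,43] [21,43] [21,43] [21,43]

Derivation:
Computing bounds per retry:
  i=0: D_i=min(4*2^0,43)=4, bounds=[2,4]
  i=1: D_i=min(4*2^1,43)=8, bounds=[4,8]
  i=2: D_i=min(4*2^2,43)=16, bounds=[8,16]
  i=3: D_i=min(4*2^3,43)=32, bounds=[16,32]
  i=4: D_i=min(4*2^4,43)=43, bounds=[21,43]
  i=5: D_i=min(4*2^5,43)=43, bounds=[21,43]
  i=6: D_i=min(4*2^6,43)=43, bounds=[21,43]
  i=7: D_i=min(4*2^7,43)=43, bounds=[21,43]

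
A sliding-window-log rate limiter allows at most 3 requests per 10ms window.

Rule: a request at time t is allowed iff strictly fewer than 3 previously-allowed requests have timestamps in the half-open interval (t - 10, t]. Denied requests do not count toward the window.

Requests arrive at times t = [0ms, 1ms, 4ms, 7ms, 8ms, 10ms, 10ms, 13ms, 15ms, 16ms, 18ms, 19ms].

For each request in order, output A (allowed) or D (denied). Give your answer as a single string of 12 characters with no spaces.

Answer: AAADDADAADDD

Derivation:
Tracking allowed requests in the window:
  req#1 t=0ms: ALLOW
  req#2 t=1ms: ALLOW
  req#3 t=4ms: ALLOW
  req#4 t=7ms: DENY
  req#5 t=8ms: DENY
  req#6 t=10ms: ALLOW
  req#7 t=10ms: DENY
  req#8 t=13ms: ALLOW
  req#9 t=15ms: ALLOW
  req#10 t=16ms: DENY
  req#11 t=18ms: DENY
  req#12 t=19ms: DENY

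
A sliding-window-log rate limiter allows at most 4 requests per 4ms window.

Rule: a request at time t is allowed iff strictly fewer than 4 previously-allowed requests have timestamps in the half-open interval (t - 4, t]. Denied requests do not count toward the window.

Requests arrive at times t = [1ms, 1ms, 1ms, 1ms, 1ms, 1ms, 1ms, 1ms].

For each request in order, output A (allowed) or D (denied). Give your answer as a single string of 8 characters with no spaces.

Tracking allowed requests in the window:
  req#1 t=1ms: ALLOW
  req#2 t=1ms: ALLOW
  req#3 t=1ms: ALLOW
  req#4 t=1ms: ALLOW
  req#5 t=1ms: DENY
  req#6 t=1ms: DENY
  req#7 t=1ms: DENY
  req#8 t=1ms: DENY

Answer: AAAADDDD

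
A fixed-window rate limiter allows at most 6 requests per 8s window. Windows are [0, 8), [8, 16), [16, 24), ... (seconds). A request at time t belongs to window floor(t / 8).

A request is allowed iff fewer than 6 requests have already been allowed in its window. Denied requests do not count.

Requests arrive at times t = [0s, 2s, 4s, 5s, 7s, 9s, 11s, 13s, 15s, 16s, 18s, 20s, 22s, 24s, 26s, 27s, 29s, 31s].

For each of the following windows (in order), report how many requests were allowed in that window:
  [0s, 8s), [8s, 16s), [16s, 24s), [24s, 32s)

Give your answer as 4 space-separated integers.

Answer: 5 4 4 5

Derivation:
Processing requests:
  req#1 t=0s (window 0): ALLOW
  req#2 t=2s (window 0): ALLOW
  req#3 t=4s (window 0): ALLOW
  req#4 t=5s (window 0): ALLOW
  req#5 t=7s (window 0): ALLOW
  req#6 t=9s (window 1): ALLOW
  req#7 t=11s (window 1): ALLOW
  req#8 t=13s (window 1): ALLOW
  req#9 t=15s (window 1): ALLOW
  req#10 t=16s (window 2): ALLOW
  req#11 t=18s (window 2): ALLOW
  req#12 t=20s (window 2): ALLOW
  req#13 t=22s (window 2): ALLOW
  req#14 t=24s (window 3): ALLOW
  req#15 t=26s (window 3): ALLOW
  req#16 t=27s (window 3): ALLOW
  req#17 t=29s (window 3): ALLOW
  req#18 t=31s (window 3): ALLOW

Allowed counts by window: 5 4 4 5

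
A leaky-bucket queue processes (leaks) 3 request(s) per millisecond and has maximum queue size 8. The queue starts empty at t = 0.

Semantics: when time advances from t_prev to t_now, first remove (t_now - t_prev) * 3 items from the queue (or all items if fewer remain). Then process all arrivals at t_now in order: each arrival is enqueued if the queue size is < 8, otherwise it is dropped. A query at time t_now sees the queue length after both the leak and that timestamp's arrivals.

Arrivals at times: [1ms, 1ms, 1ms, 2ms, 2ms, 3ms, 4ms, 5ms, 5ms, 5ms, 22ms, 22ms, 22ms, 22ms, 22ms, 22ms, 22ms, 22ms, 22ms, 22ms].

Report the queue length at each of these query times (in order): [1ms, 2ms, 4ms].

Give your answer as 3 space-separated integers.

Queue lengths at query times:
  query t=1ms: backlog = 3
  query t=2ms: backlog = 2
  query t=4ms: backlog = 1

Answer: 3 2 1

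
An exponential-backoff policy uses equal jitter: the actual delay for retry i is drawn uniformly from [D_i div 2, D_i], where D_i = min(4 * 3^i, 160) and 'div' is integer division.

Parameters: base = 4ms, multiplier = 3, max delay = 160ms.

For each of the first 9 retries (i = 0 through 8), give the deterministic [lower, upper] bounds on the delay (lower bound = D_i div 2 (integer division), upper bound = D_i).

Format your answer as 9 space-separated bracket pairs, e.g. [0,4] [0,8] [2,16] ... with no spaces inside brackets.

Computing bounds per retry:
  i=0: D_i=min(4*3^0,160)=4, bounds=[2,4]
  i=1: D_i=min(4*3^1,160)=12, bounds=[6,12]
  i=2: D_i=min(4*3^2,160)=36, bounds=[18,36]
  i=3: D_i=min(4*3^3,160)=108, bounds=[54,108]
  i=4: D_i=min(4*3^4,160)=160, bounds=[80,160]
  i=5: D_i=min(4*3^5,160)=160, bounds=[80,160]
  i=6: D_i=min(4*3^6,160)=160, bounds=[80,160]
  i=7: D_i=min(4*3^7,160)=160, bounds=[80,160]
  i=8: D_i=min(4*3^8,160)=160, bounds=[80,160]

Answer: [2,4] [6,12] [18,36] [54,108] [80,160] [80,160] [80,160] [80,160] [80,160]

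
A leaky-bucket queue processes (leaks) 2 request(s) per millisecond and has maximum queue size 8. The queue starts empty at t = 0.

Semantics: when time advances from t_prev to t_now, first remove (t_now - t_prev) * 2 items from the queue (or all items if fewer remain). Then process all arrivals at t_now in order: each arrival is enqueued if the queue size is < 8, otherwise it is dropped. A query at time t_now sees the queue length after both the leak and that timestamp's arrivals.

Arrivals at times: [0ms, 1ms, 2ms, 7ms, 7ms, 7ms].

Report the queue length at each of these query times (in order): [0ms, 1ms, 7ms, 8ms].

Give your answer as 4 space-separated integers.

Answer: 1 1 3 1

Derivation:
Queue lengths at query times:
  query t=0ms: backlog = 1
  query t=1ms: backlog = 1
  query t=7ms: backlog = 3
  query t=8ms: backlog = 1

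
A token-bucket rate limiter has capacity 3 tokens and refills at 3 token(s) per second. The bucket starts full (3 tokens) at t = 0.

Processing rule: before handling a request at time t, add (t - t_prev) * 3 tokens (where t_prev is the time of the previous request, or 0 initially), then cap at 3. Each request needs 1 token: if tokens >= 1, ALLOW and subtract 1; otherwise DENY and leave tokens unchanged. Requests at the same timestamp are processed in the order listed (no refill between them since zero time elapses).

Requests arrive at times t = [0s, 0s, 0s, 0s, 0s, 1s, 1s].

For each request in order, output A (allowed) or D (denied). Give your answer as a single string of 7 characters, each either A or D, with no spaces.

Simulating step by step:
  req#1 t=0s: ALLOW
  req#2 t=0s: ALLOW
  req#3 t=0s: ALLOW
  req#4 t=0s: DENY
  req#5 t=0s: DENY
  req#6 t=1s: ALLOW
  req#7 t=1s: ALLOW

Answer: AAADDAA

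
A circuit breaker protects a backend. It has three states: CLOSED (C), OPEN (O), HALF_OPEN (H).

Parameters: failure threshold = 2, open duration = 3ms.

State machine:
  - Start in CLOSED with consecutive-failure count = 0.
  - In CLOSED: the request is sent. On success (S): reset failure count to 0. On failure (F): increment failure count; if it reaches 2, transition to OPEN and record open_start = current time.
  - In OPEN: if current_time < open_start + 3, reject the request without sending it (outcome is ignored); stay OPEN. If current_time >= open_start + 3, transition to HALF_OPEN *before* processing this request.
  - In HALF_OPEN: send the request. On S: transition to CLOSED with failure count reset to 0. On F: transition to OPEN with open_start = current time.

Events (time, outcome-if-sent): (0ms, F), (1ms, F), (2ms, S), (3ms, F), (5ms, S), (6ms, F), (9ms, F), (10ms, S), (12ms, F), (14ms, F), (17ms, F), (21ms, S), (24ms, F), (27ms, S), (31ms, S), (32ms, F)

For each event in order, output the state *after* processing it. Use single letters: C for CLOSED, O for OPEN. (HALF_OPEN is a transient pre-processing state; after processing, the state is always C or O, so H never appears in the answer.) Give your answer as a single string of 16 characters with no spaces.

State after each event:
  event#1 t=0ms outcome=F: state=CLOSED
  event#2 t=1ms outcome=F: state=OPEN
  event#3 t=2ms outcome=S: state=OPEN
  event#4 t=3ms outcome=F: state=OPEN
  event#5 t=5ms outcome=S: state=CLOSED
  event#6 t=6ms outcome=F: state=CLOSED
  event#7 t=9ms outcome=F: state=OPEN
  event#8 t=10ms outcome=S: state=OPEN
  event#9 t=12ms outcome=F: state=OPEN
  event#10 t=14ms outcome=F: state=OPEN
  event#11 t=17ms outcome=F: state=OPEN
  event#12 t=21ms outcome=S: state=CLOSED
  event#13 t=24ms outcome=F: state=CLOSED
  event#14 t=27ms outcome=S: state=CLOSED
  event#15 t=31ms outcome=S: state=CLOSED
  event#16 t=32ms outcome=F: state=CLOSED

Answer: COOOCCOOOOOCCCCC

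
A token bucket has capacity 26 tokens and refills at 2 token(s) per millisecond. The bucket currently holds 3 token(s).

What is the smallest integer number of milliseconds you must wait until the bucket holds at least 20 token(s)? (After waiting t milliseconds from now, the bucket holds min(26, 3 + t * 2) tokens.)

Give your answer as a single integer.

Need 3 + t * 2 >= 20, so t >= 17/2.
Smallest integer t = ceil(17/2) = 9.

Answer: 9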